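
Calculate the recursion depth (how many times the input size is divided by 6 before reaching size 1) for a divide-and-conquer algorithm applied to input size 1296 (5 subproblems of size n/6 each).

For divide and conquer with division factor 6:

Problem sizes at each level:
Level 0: 1296
Level 1: 216
Level 2: 36
Level 3: 6
Level 4: 1

The root is level 0 and the size-1 base case is level 4 (the tree spans levels 0 through 4, i.e. 5 levels counting the root), so the depth is the number of divisions: log_6(1296) = 4

The recursion tree depth is log_6(1296) = 4. At each level, the problem size is divided by 6, so it takes 4 divisions to reduce to a base case of size 1. The algorithm makes 5 recursive calls at each level.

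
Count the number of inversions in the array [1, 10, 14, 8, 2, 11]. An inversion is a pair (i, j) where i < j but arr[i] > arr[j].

Finding inversions in [1, 10, 14, 8, 2, 11]:

(1, 3): arr[1]=10 > arr[3]=8
(1, 4): arr[1]=10 > arr[4]=2
(2, 3): arr[2]=14 > arr[3]=8
(2, 4): arr[2]=14 > arr[4]=2
(2, 5): arr[2]=14 > arr[5]=11
(3, 4): arr[3]=8 > arr[4]=2

Total inversions: 6

The array has 6 inversion(s): (1,3), (1,4), (2,3), (2,4), (2,5), (3,4). Each pair (i,j) satisfies i < j and arr[i] > arr[j].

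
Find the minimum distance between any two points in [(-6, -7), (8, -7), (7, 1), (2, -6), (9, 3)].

Computing all pairwise distances among 5 points:

d((-6, -7), (8, -7)) = 14.0
d((-6, -7), (7, 1)) = 15.2643
d((-6, -7), (2, -6)) = 8.0623
d((-6, -7), (9, 3)) = 18.0278
d((8, -7), (7, 1)) = 8.0623
d((8, -7), (2, -6)) = 6.0828
d((8, -7), (9, 3)) = 10.0499
d((7, 1), (2, -6)) = 8.6023
d((7, 1), (9, 3)) = 2.8284 <-- minimum
d((2, -6), (9, 3)) = 11.4018

Closest pair: (7, 1) and (9, 3) with distance 2.8284

The closest pair is (7, 1) and (9, 3) with Euclidean distance 2.8284. For 5 points, brute-force pairwise comparison is shown above. For large n, the divide-and-conquer algorithm (sort by x, recurse on halves, check the dividing strip) achieves O(n log n).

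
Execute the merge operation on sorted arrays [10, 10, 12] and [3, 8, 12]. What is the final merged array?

Merging process:

Compare 10 vs 3: take 3 from right. Merged: [3]
Compare 10 vs 8: take 8 from right. Merged: [3, 8]
Compare 10 vs 12: take 10 from left. Merged: [3, 8, 10]
Compare 10 vs 12: take 10 from left. Merged: [3, 8, 10, 10]
Compare 12 vs 12: take 12 from left. Merged: [3, 8, 10, 10, 12]
Append remaining from right: [12]. Merged: [3, 8, 10, 10, 12, 12]

Final merged array: [3, 8, 10, 10, 12, 12]
Total comparisons: 5

The merged array is [3, 8, 10, 10, 12, 12], requiring 5 comparisons. The merge step runs in O(n) time where n is the total number of elements.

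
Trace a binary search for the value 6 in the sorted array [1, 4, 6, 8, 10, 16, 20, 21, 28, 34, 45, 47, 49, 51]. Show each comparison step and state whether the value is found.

Binary search for 6 in [1, 4, 6, 8, 10, 16, 20, 21, 28, 34, 45, 47, 49, 51]:

lo=0, hi=13, mid=6, arr[mid]=20 -> 20 > 6, search left half
lo=0, hi=5, mid=2, arr[mid]=6 -> Found target at index 2!

Binary search finds 6 at index 2 after 2 comparisons. The search repeatedly halves the search space by comparing with the middle element.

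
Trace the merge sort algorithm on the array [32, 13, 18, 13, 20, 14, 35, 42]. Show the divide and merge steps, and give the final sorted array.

Merge sort trace:

Split: [32, 13, 18, 13, 20, 14, 35, 42] -> [32, 13, 18, 13] and [20, 14, 35, 42]
  Split: [32, 13, 18, 13] -> [32, 13] and [18, 13]
    Split: [32, 13] -> [32] and [13]
    Merge: [32] + [13] -> [13, 32]
    Split: [18, 13] -> [18] and [13]
    Merge: [18] + [13] -> [13, 18]
  Merge: [13, 32] + [13, 18] -> [13, 13, 18, 32]
  Split: [20, 14, 35, 42] -> [20, 14] and [35, 42]
    Split: [20, 14] -> [20] and [14]
    Merge: [20] + [14] -> [14, 20]
    Split: [35, 42] -> [35] and [42]
    Merge: [35] + [42] -> [35, 42]
  Merge: [14, 20] + [35, 42] -> [14, 20, 35, 42]
Merge: [13, 13, 18, 32] + [14, 20, 35, 42] -> [13, 13, 14, 18, 20, 32, 35, 42]

Final sorted array: [13, 13, 14, 18, 20, 32, 35, 42]

The merge sort proceeds by recursively splitting the array and merging sorted halves.
After all merges, the sorted array is [13, 13, 14, 18, 20, 32, 35, 42].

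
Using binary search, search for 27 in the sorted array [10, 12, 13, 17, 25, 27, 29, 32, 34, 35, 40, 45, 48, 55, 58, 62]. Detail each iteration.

Binary search for 27 in [10, 12, 13, 17, 25, 27, 29, 32, 34, 35, 40, 45, 48, 55, 58, 62]:

lo=0, hi=15, mid=7, arr[mid]=32 -> 32 > 27, search left half
lo=0, hi=6, mid=3, arr[mid]=17 -> 17 < 27, search right half
lo=4, hi=6, mid=5, arr[mid]=27 -> Found target at index 5!

Binary search finds 27 at index 5 after 3 comparisons. The search repeatedly halves the search space by comparing with the middle element.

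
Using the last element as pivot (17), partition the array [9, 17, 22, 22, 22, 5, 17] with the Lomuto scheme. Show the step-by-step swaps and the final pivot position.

Lomuto partition with pivot = 17:

Initial array: [9, 17, 22, 22, 22, 5, 17]

arr[0]=9 <= 17: swap with position 0, array becomes [9, 17, 22, 22, 22, 5, 17]
arr[1]=17 <= 17: swap with position 1, array becomes [9, 17, 22, 22, 22, 5, 17]
arr[2]=22 > 17: no swap
arr[3]=22 > 17: no swap
arr[4]=22 > 17: no swap
arr[5]=5 <= 17: swap with position 2, array becomes [9, 17, 5, 22, 22, 22, 17]

Place pivot at position 3: [9, 17, 5, 17, 22, 22, 22]
Pivot position: 3

After partitioning with pivot 17, the array becomes [9, 17, 5, 17, 22, 22, 22]. The pivot is placed at index 3. All elements to the left of the pivot are <= 17, and all elements to the right are > 17.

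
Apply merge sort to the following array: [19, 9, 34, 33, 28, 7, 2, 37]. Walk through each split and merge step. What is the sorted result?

Merge sort trace:

Split: [19, 9, 34, 33, 28, 7, 2, 37] -> [19, 9, 34, 33] and [28, 7, 2, 37]
  Split: [19, 9, 34, 33] -> [19, 9] and [34, 33]
    Split: [19, 9] -> [19] and [9]
    Merge: [19] + [9] -> [9, 19]
    Split: [34, 33] -> [34] and [33]
    Merge: [34] + [33] -> [33, 34]
  Merge: [9, 19] + [33, 34] -> [9, 19, 33, 34]
  Split: [28, 7, 2, 37] -> [28, 7] and [2, 37]
    Split: [28, 7] -> [28] and [7]
    Merge: [28] + [7] -> [7, 28]
    Split: [2, 37] -> [2] and [37]
    Merge: [2] + [37] -> [2, 37]
  Merge: [7, 28] + [2, 37] -> [2, 7, 28, 37]
Merge: [9, 19, 33, 34] + [2, 7, 28, 37] -> [2, 7, 9, 19, 28, 33, 34, 37]

Final sorted array: [2, 7, 9, 19, 28, 33, 34, 37]

The merge sort proceeds by recursively splitting the array and merging sorted halves.
After all merges, the sorted array is [2, 7, 9, 19, 28, 33, 34, 37].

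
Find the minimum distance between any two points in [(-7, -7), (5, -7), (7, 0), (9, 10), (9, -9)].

Computing all pairwise distances among 5 points:

d((-7, -7), (5, -7)) = 12.0
d((-7, -7), (7, 0)) = 15.6525
d((-7, -7), (9, 10)) = 23.3452
d((-7, -7), (9, -9)) = 16.1245
d((5, -7), (7, 0)) = 7.2801
d((5, -7), (9, 10)) = 17.4642
d((5, -7), (9, -9)) = 4.4721 <-- minimum
d((7, 0), (9, 10)) = 10.198
d((7, 0), (9, -9)) = 9.2195
d((9, 10), (9, -9)) = 19.0

Closest pair: (5, -7) and (9, -9) with distance 4.4721

The closest pair is (5, -7) and (9, -9) with Euclidean distance 4.4721. For 5 points, brute-force pairwise comparison is shown above. For large n, the divide-and-conquer algorithm (sort by x, recurse on halves, check the dividing strip) achieves O(n log n).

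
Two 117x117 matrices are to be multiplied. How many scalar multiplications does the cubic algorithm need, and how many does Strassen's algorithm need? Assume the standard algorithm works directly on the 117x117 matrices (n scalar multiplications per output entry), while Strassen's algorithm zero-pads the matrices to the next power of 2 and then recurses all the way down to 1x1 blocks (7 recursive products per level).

Matrix multiplication for 117x117 matrices:

Strassen's algorithm requires power-of-2 dimensions. Pad 117x117 to 128x128 (next power of 2).

Standard algorithm: 117^3 = 1601613 multiplications
Strassen's algorithm: 7^(log2(128)) = 7^7 = 823543 multiplications
Savings: 1601613 - 823543 = 778070 multiplications

Standard: 1601613 multiplications (117^3). Strassen: 823543 multiplications (7^7, after padding to 128x128). Strassen reduces 8 recursive multiplications to 7 at each level.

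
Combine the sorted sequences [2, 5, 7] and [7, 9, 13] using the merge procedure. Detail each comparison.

Merging process:

Compare 2 vs 7: take 2 from left. Merged: [2]
Compare 5 vs 7: take 5 from left. Merged: [2, 5]
Compare 7 vs 7: take 7 from left. Merged: [2, 5, 7]
Append remaining from right: [7, 9, 13]. Merged: [2, 5, 7, 7, 9, 13]

Final merged array: [2, 5, 7, 7, 9, 13]
Total comparisons: 3

The merged array is [2, 5, 7, 7, 9, 13], requiring 3 comparisons. The merge step runs in O(n) time where n is the total number of elements.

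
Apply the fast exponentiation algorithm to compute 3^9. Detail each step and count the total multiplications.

Computing 3^9 by squaring (build up from 3^1; each line after the first costs one multiplication):

3^1 = 3
3^2 = (3^1)^2 = 3^2 = 9
3^4 = (3^2)^2 = 9^2 = 81
3^8 = (3^4)^2 = 81^2 = 6561
3^9 = 3 * 3^8 = 3 * 6561 = 19683

Result: 19683
Multiplications needed: 4 (4 lines after 3^1)

3^9 = 19683. Using exponentiation by squaring, this requires 4 multiplications. The key idea: if the exponent is even, square the half-power; if odd, multiply by the base once.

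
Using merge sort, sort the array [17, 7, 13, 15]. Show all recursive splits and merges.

Merge sort trace:

Split: [17, 7, 13, 15] -> [17, 7] and [13, 15]
  Split: [17, 7] -> [17] and [7]
  Merge: [17] + [7] -> [7, 17]
  Split: [13, 15] -> [13] and [15]
  Merge: [13] + [15] -> [13, 15]
Merge: [7, 17] + [13, 15] -> [7, 13, 15, 17]

Final sorted array: [7, 13, 15, 17]

The merge sort proceeds by recursively splitting the array and merging sorted halves.
After all merges, the sorted array is [7, 13, 15, 17].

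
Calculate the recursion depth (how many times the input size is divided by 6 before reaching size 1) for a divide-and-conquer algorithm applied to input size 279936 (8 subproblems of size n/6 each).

For divide and conquer with division factor 6:

Problem sizes at each level:
Level 0: 279936
Level 1: 46656
Level 2: 7776
Level 3: 1296
Level 4: 216
Level 5: 36
Level 6: 6
Level 7: 1

The root is level 0 and the size-1 base case is level 7 (the tree spans levels 0 through 7, i.e. 8 levels counting the root), so the depth is the number of divisions: log_6(279936) = 7

The recursion tree depth is log_6(279936) = 7. At each level, the problem size is divided by 6, so it takes 7 divisions to reduce to a base case of size 1. The algorithm makes 8 recursive calls at each level.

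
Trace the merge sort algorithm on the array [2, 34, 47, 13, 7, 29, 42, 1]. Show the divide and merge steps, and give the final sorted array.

Merge sort trace:

Split: [2, 34, 47, 13, 7, 29, 42, 1] -> [2, 34, 47, 13] and [7, 29, 42, 1]
  Split: [2, 34, 47, 13] -> [2, 34] and [47, 13]
    Split: [2, 34] -> [2] and [34]
    Merge: [2] + [34] -> [2, 34]
    Split: [47, 13] -> [47] and [13]
    Merge: [47] + [13] -> [13, 47]
  Merge: [2, 34] + [13, 47] -> [2, 13, 34, 47]
  Split: [7, 29, 42, 1] -> [7, 29] and [42, 1]
    Split: [7, 29] -> [7] and [29]
    Merge: [7] + [29] -> [7, 29]
    Split: [42, 1] -> [42] and [1]
    Merge: [42] + [1] -> [1, 42]
  Merge: [7, 29] + [1, 42] -> [1, 7, 29, 42]
Merge: [2, 13, 34, 47] + [1, 7, 29, 42] -> [1, 2, 7, 13, 29, 34, 42, 47]

Final sorted array: [1, 2, 7, 13, 29, 34, 42, 47]

The merge sort proceeds by recursively splitting the array and merging sorted halves.
After all merges, the sorted array is [1, 2, 7, 13, 29, 34, 42, 47].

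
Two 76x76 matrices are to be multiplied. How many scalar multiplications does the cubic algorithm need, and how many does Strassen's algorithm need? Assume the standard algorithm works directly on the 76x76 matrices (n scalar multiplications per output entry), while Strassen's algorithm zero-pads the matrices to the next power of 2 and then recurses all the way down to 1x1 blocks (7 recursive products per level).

Matrix multiplication for 76x76 matrices:

Strassen's algorithm requires power-of-2 dimensions. Pad 76x76 to 128x128 (next power of 2).

Standard algorithm: 76^3 = 438976 multiplications
Strassen's algorithm: 7^(log2(128)) = 7^7 = 823543 multiplications
Difference: 438976 - 823543 = -384567 (Strassen uses MORE here due to padding overhead — for small or just-over-power-of-2 n, padding can outweigh the per-level savings)

Standard: 438976 multiplications (76^3). Strassen: 823543 multiplications (7^7, after padding to 128x128). Strassen reduces 8 recursive multiplications to 7 at each level.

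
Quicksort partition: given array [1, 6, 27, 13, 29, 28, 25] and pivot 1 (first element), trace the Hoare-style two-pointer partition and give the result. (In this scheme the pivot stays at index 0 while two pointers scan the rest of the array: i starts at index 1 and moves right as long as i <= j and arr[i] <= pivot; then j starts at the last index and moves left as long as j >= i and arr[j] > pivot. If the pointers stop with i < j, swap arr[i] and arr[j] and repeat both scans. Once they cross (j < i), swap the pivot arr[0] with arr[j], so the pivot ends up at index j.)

Hoare-style two-pointer partition with pivot = 1:

Initial array: [1, 6, 27, 13, 29, 28, 25]

Pointers start at i = 1, j = 6.
i ends at 1, j ends at 0: the pointers have crossed (j < i), so scanning stops.

j = 0, so swapping arr[0] with arr[j] leaves the pivot at position 0: [1, 6, 27, 13, 29, 28, 25]
Pivot position: 0

After partitioning with pivot 1, the array becomes [1, 6, 27, 13, 29, 28, 25]. The pivot is placed at index 0. All elements to the left of the pivot are <= 1, and all elements to the right are > 1.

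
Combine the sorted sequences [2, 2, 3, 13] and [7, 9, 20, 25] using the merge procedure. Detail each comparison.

Merging process:

Compare 2 vs 7: take 2 from left. Merged: [2]
Compare 2 vs 7: take 2 from left. Merged: [2, 2]
Compare 3 vs 7: take 3 from left. Merged: [2, 2, 3]
Compare 13 vs 7: take 7 from right. Merged: [2, 2, 3, 7]
Compare 13 vs 9: take 9 from right. Merged: [2, 2, 3, 7, 9]
Compare 13 vs 20: take 13 from left. Merged: [2, 2, 3, 7, 9, 13]
Append remaining from right: [20, 25]. Merged: [2, 2, 3, 7, 9, 13, 20, 25]

Final merged array: [2, 2, 3, 7, 9, 13, 20, 25]
Total comparisons: 6

The merged array is [2, 2, 3, 7, 9, 13, 20, 25], requiring 6 comparisons. The merge step runs in O(n) time where n is the total number of elements.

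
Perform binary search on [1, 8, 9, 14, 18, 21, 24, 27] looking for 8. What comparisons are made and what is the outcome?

Binary search for 8 in [1, 8, 9, 14, 18, 21, 24, 27]:

lo=0, hi=7, mid=3, arr[mid]=14 -> 14 > 8, search left half
lo=0, hi=2, mid=1, arr[mid]=8 -> Found target at index 1!

Binary search finds 8 at index 1 after 2 comparisons. The search repeatedly halves the search space by comparing with the middle element.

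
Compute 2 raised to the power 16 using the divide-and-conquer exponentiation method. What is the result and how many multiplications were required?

Computing 2^16 by squaring (build up from 2^1; each line after the first costs one multiplication):

2^1 = 2
2^2 = (2^1)^2 = 2^2 = 4
2^4 = (2^2)^2 = 4^2 = 16
2^8 = (2^4)^2 = 16^2 = 256
2^16 = (2^8)^2 = 256^2 = 65536

Result: 65536
Multiplications needed: 4 (4 lines after 2^1)

2^16 = 65536. Using exponentiation by squaring, this requires 4 multiplications. The key idea: if the exponent is even, square the half-power; if odd, multiply by the base once.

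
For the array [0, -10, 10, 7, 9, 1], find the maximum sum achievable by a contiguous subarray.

Using Kadane's algorithm on [0, -10, 10, 7, 9, 1]:

Scanning through the array:
Position 1 (value -10): max_ending_here = -10, max_so_far = 0
Position 2 (value 10): max_ending_here = 10, max_so_far = 10
Position 3 (value 7): max_ending_here = 17, max_so_far = 17
Position 4 (value 9): max_ending_here = 26, max_so_far = 26
Position 5 (value 1): max_ending_here = 27, max_so_far = 27

Maximum subarray: [10, 7, 9, 1]
Maximum sum: 27

The maximum subarray is [10, 7, 9, 1] with sum 27. This subarray runs from index 2 to index 5.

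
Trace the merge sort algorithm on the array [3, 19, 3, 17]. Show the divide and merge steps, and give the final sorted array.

Merge sort trace:

Split: [3, 19, 3, 17] -> [3, 19] and [3, 17]
  Split: [3, 19] -> [3] and [19]
  Merge: [3] + [19] -> [3, 19]
  Split: [3, 17] -> [3] and [17]
  Merge: [3] + [17] -> [3, 17]
Merge: [3, 19] + [3, 17] -> [3, 3, 17, 19]

Final sorted array: [3, 3, 17, 19]

The merge sort proceeds by recursively splitting the array and merging sorted halves.
After all merges, the sorted array is [3, 3, 17, 19].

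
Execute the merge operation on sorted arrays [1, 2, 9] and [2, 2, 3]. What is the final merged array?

Merging process:

Compare 1 vs 2: take 1 from left. Merged: [1]
Compare 2 vs 2: take 2 from left. Merged: [1, 2]
Compare 9 vs 2: take 2 from right. Merged: [1, 2, 2]
Compare 9 vs 2: take 2 from right. Merged: [1, 2, 2, 2]
Compare 9 vs 3: take 3 from right. Merged: [1, 2, 2, 2, 3]
Append remaining from left: [9]. Merged: [1, 2, 2, 2, 3, 9]

Final merged array: [1, 2, 2, 2, 3, 9]
Total comparisons: 5

The merged array is [1, 2, 2, 2, 3, 9], requiring 5 comparisons. The merge step runs in O(n) time where n is the total number of elements.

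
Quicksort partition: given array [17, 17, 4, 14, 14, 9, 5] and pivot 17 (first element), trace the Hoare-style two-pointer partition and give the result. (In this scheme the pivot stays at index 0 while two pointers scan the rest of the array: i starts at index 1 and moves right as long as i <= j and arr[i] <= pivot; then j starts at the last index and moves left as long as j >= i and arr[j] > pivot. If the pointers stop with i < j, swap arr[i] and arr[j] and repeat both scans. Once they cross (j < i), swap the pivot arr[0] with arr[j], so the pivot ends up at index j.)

Hoare-style two-pointer partition with pivot = 17:

Initial array: [17, 17, 4, 14, 14, 9, 5]

Pointers start at i = 1, j = 6.
i ends at 7, j ends at 6: the pointers have crossed (j < i), so scanning stops.

Swap pivot arr[0] with arr[6] to place pivot at position 6: [5, 17, 4, 14, 14, 9, 17]
Pivot position: 6

After partitioning with pivot 17, the array becomes [5, 17, 4, 14, 14, 9, 17]. The pivot is placed at index 6. All elements to the left of the pivot are <= 17, and all elements to the right are > 17.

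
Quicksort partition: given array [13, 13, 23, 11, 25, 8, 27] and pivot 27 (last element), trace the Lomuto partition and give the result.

Lomuto partition with pivot = 27:

Initial array: [13, 13, 23, 11, 25, 8, 27]

arr[0]=13 <= 27: swap with position 0, array becomes [13, 13, 23, 11, 25, 8, 27]
arr[1]=13 <= 27: swap with position 1, array becomes [13, 13, 23, 11, 25, 8, 27]
arr[2]=23 <= 27: swap with position 2, array becomes [13, 13, 23, 11, 25, 8, 27]
arr[3]=11 <= 27: swap with position 3, array becomes [13, 13, 23, 11, 25, 8, 27]
arr[4]=25 <= 27: swap with position 4, array becomes [13, 13, 23, 11, 25, 8, 27]
arr[5]=8 <= 27: swap with position 5, array becomes [13, 13, 23, 11, 25, 8, 27]

Place pivot at position 6: [13, 13, 23, 11, 25, 8, 27]
Pivot position: 6

After partitioning with pivot 27, the array becomes [13, 13, 23, 11, 25, 8, 27]. The pivot is placed at index 6. All elements to the left of the pivot are <= 27, and all elements to the right are > 27.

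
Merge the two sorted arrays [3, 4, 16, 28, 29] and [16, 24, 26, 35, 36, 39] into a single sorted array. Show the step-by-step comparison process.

Merging process:

Compare 3 vs 16: take 3 from left. Merged: [3]
Compare 4 vs 16: take 4 from left. Merged: [3, 4]
Compare 16 vs 16: take 16 from left. Merged: [3, 4, 16]
Compare 28 vs 16: take 16 from right. Merged: [3, 4, 16, 16]
Compare 28 vs 24: take 24 from right. Merged: [3, 4, 16, 16, 24]
Compare 28 vs 26: take 26 from right. Merged: [3, 4, 16, 16, 24, 26]
Compare 28 vs 35: take 28 from left. Merged: [3, 4, 16, 16, 24, 26, 28]
Compare 29 vs 35: take 29 from left. Merged: [3, 4, 16, 16, 24, 26, 28, 29]
Append remaining from right: [35, 36, 39]. Merged: [3, 4, 16, 16, 24, 26, 28, 29, 35, 36, 39]

Final merged array: [3, 4, 16, 16, 24, 26, 28, 29, 35, 36, 39]
Total comparisons: 8

The merged array is [3, 4, 16, 16, 24, 26, 28, 29, 35, 36, 39], requiring 8 comparisons. The merge step runs in O(n) time where n is the total number of elements.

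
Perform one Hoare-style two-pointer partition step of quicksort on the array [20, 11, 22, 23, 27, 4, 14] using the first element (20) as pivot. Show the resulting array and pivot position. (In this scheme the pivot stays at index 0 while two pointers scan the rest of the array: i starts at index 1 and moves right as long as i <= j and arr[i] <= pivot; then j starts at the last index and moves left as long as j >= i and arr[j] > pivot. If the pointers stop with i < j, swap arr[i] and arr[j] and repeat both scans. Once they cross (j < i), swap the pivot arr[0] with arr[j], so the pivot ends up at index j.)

Hoare-style two-pointer partition with pivot = 20:

Initial array: [20, 11, 22, 23, 27, 4, 14]

Pointers start at i = 1, j = 6.
i stops at index 2 (arr[2]=22 > 20), j stops at index 6 (arr[6]=14 <= 20): swap arr[2] and arr[6], array becomes [20, 11, 14, 23, 27, 4, 22]
i stops at index 3 (arr[3]=23 > 20), j stops at index 5 (arr[5]=4 <= 20): swap arr[3] and arr[5], array becomes [20, 11, 14, 4, 27, 23, 22]
i ends at 4, j ends at 3: the pointers have crossed (j < i), so scanning stops.

Swap pivot arr[0] with arr[3] to place pivot at position 3: [4, 11, 14, 20, 27, 23, 22]
Pivot position: 3

After partitioning with pivot 20, the array becomes [4, 11, 14, 20, 27, 23, 22]. The pivot is placed at index 3. All elements to the left of the pivot are <= 20, and all elements to the right are > 20.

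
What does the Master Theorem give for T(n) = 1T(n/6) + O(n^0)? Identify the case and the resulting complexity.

Master Theorem for T(n) = 1T(n/6) + O(n^0):

a = 1, b = 6, c = 0
log_b(a) = log_6(1) = 0.0000

Case 2: c = 0 = log_6(1) = 0.0000
T(n) = O(n^0 log n) = O(log n)

For T(n) = 1T(n/6) + O(n^0): log_6(1) = 0.0000. This is Case 2 of the Master Theorem (c = log_b(a), equal work at all levels), giving O(log n).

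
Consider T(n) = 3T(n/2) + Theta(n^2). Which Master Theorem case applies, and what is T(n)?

Master Theorem for T(n) = 3T(n/2) + O(n^2):

a = 3, b = 2, c = 2
log_b(a) = log_2(3) = 1.5850

Case 3: c = 2 > log_2(3) = 1.5850
T(n) = O(n^2) = O(n^2)

For T(n) = 3T(n/2) + O(n^2): log_2(3) = 1.5850. This is Case 3 of the Master Theorem (c > log_b(a), work dominated by root), giving O(n^2).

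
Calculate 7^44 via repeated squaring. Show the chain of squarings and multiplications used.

Computing 7^44 by squaring (build up from 7^1; each line after the first costs one multiplication):

7^1 = 7
7^2 = (7^1)^2 = 7^2 = 49
7^4 = (7^2)^2 = 49^2 = 2401
7^5 = 7 * 7^4 = 7 * 2401 = 16807
7^10 = (7^5)^2 = 16807^2 = 282475249
7^11 = 7 * 7^10 = 7 * 282475249 = 1977326743
7^22 = (7^11)^2 = 1977326743^2 = 3909821048582988049
7^44 = (7^22)^2 = 3909821048582988049^2 = 15286700631942576193765185769276826401

Result: 15286700631942576193765185769276826401
Multiplications needed: 7 (7 lines after 7^1)

7^44 = 15286700631942576193765185769276826401. Using exponentiation by squaring, this requires 7 multiplications. The key idea: if the exponent is even, square the half-power; if odd, multiply by the base once.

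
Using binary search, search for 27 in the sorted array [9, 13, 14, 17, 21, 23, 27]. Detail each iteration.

Binary search for 27 in [9, 13, 14, 17, 21, 23, 27]:

lo=0, hi=6, mid=3, arr[mid]=17 -> 17 < 27, search right half
lo=4, hi=6, mid=5, arr[mid]=23 -> 23 < 27, search right half
lo=6, hi=6, mid=6, arr[mid]=27 -> Found target at index 6!

Binary search finds 27 at index 6 after 3 comparisons. The search repeatedly halves the search space by comparing with the middle element.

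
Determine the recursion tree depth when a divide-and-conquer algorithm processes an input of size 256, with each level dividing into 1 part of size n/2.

For divide and conquer with division factor 2:

Problem sizes at each level:
Level 0: 256
Level 1: 128
Level 2: 64
Level 3: 32
Level 4: 16
Level 5: 8
Level 6: 4
Level 7: 2
Level 8: 1

The root is level 0 and the size-1 base case is level 8 (the tree spans levels 0 through 8, i.e. 9 levels counting the root), so the depth is the number of divisions: log_2(256) = 8

The recursion tree depth is log_2(256) = 8. At each level, the problem size is divided by 2, so it takes 8 divisions to reduce to a base case of size 1. The algorithm makes 1 recursive call at each level.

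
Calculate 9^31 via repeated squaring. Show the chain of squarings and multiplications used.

Computing 9^31 by squaring (build up from 9^1; each line after the first costs one multiplication):

9^1 = 9
9^2 = (9^1)^2 = 9^2 = 81
9^3 = 9 * 9^2 = 9 * 81 = 729
9^6 = (9^3)^2 = 729^2 = 531441
9^7 = 9 * 9^6 = 9 * 531441 = 4782969
9^14 = (9^7)^2 = 4782969^2 = 22876792454961
9^15 = 9 * 9^14 = 9 * 22876792454961 = 205891132094649
9^30 = (9^15)^2 = 205891132094649^2 = 42391158275216203514294433201
9^31 = 9 * 9^30 = 9 * 42391158275216203514294433201 = 381520424476945831628649898809

Result: 381520424476945831628649898809
Multiplications needed: 8 (8 lines after 9^1)

9^31 = 381520424476945831628649898809. Using exponentiation by squaring, this requires 8 multiplications. The key idea: if the exponent is even, square the half-power; if odd, multiply by the base once.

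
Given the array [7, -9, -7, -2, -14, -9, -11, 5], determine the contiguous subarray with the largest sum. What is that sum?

Using Kadane's algorithm on [7, -9, -7, -2, -14, -9, -11, 5]:

Scanning through the array:
Position 1 (value -9): max_ending_here = -2, max_so_far = 7
Position 2 (value -7): max_ending_here = -7, max_so_far = 7
Position 3 (value -2): max_ending_here = -2, max_so_far = 7
Position 4 (value -14): max_ending_here = -14, max_so_far = 7
Position 5 (value -9): max_ending_here = -9, max_so_far = 7
Position 6 (value -11): max_ending_here = -11, max_so_far = 7
Position 7 (value 5): max_ending_here = 5, max_so_far = 7

Maximum subarray: [7]
Maximum sum: 7

The maximum subarray is [7] with sum 7. This subarray runs from index 0 to index 0.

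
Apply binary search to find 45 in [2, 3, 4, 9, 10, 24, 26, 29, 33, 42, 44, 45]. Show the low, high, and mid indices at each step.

Binary search for 45 in [2, 3, 4, 9, 10, 24, 26, 29, 33, 42, 44, 45]:

lo=0, hi=11, mid=5, arr[mid]=24 -> 24 < 45, search right half
lo=6, hi=11, mid=8, arr[mid]=33 -> 33 < 45, search right half
lo=9, hi=11, mid=10, arr[mid]=44 -> 44 < 45, search right half
lo=11, hi=11, mid=11, arr[mid]=45 -> Found target at index 11!

Binary search finds 45 at index 11 after 4 comparisons. The search repeatedly halves the search space by comparing with the middle element.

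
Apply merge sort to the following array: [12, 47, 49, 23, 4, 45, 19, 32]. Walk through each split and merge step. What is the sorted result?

Merge sort trace:

Split: [12, 47, 49, 23, 4, 45, 19, 32] -> [12, 47, 49, 23] and [4, 45, 19, 32]
  Split: [12, 47, 49, 23] -> [12, 47] and [49, 23]
    Split: [12, 47] -> [12] and [47]
    Merge: [12] + [47] -> [12, 47]
    Split: [49, 23] -> [49] and [23]
    Merge: [49] + [23] -> [23, 49]
  Merge: [12, 47] + [23, 49] -> [12, 23, 47, 49]
  Split: [4, 45, 19, 32] -> [4, 45] and [19, 32]
    Split: [4, 45] -> [4] and [45]
    Merge: [4] + [45] -> [4, 45]
    Split: [19, 32] -> [19] and [32]
    Merge: [19] + [32] -> [19, 32]
  Merge: [4, 45] + [19, 32] -> [4, 19, 32, 45]
Merge: [12, 23, 47, 49] + [4, 19, 32, 45] -> [4, 12, 19, 23, 32, 45, 47, 49]

Final sorted array: [4, 12, 19, 23, 32, 45, 47, 49]

The merge sort proceeds by recursively splitting the array and merging sorted halves.
After all merges, the sorted array is [4, 12, 19, 23, 32, 45, 47, 49].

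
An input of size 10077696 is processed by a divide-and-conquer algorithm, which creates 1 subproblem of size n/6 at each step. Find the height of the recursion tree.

For divide and conquer with division factor 6:

Problem sizes at each level:
Level 0: 10077696
Level 1: 1679616
Level 2: 279936
Level 3: 46656
Level 4: 7776
Level 5: 1296
Level 6: 216
Level 7: 36
Level 8: 6
Level 9: 1

The root is level 0 and the size-1 base case is level 9 (the tree spans levels 0 through 9, i.e. 10 levels counting the root), so the depth is the number of divisions: log_6(10077696) = 9

The recursion tree depth is log_6(10077696) = 9. At each level, the problem size is divided by 6, so it takes 9 divisions to reduce to a base case of size 1. The algorithm makes 1 recursive call at each level.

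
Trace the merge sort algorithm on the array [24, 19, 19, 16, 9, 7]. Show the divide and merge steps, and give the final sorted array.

Merge sort trace:

Split: [24, 19, 19, 16, 9, 7] -> [24, 19, 19] and [16, 9, 7]
  Split: [24, 19, 19] -> [24] and [19, 19]
    Split: [19, 19] -> [19] and [19]
    Merge: [19] + [19] -> [19, 19]
  Merge: [24] + [19, 19] -> [19, 19, 24]
  Split: [16, 9, 7] -> [16] and [9, 7]
    Split: [9, 7] -> [9] and [7]
    Merge: [9] + [7] -> [7, 9]
  Merge: [16] + [7, 9] -> [7, 9, 16]
Merge: [19, 19, 24] + [7, 9, 16] -> [7, 9, 16, 19, 19, 24]

Final sorted array: [7, 9, 16, 19, 19, 24]

The merge sort proceeds by recursively splitting the array and merging sorted halves.
After all merges, the sorted array is [7, 9, 16, 19, 19, 24].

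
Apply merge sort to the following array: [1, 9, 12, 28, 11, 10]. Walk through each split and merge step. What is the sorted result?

Merge sort trace:

Split: [1, 9, 12, 28, 11, 10] -> [1, 9, 12] and [28, 11, 10]
  Split: [1, 9, 12] -> [1] and [9, 12]
    Split: [9, 12] -> [9] and [12]
    Merge: [9] + [12] -> [9, 12]
  Merge: [1] + [9, 12] -> [1, 9, 12]
  Split: [28, 11, 10] -> [28] and [11, 10]
    Split: [11, 10] -> [11] and [10]
    Merge: [11] + [10] -> [10, 11]
  Merge: [28] + [10, 11] -> [10, 11, 28]
Merge: [1, 9, 12] + [10, 11, 28] -> [1, 9, 10, 11, 12, 28]

Final sorted array: [1, 9, 10, 11, 12, 28]

The merge sort proceeds by recursively splitting the array and merging sorted halves.
After all merges, the sorted array is [1, 9, 10, 11, 12, 28].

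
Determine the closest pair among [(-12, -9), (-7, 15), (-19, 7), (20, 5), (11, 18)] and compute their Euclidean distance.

Computing all pairwise distances among 5 points:

d((-12, -9), (-7, 15)) = 24.5153
d((-12, -9), (-19, 7)) = 17.4642
d((-12, -9), (20, 5)) = 34.9285
d((-12, -9), (11, 18)) = 35.4683
d((-7, 15), (-19, 7)) = 14.4222 <-- minimum
d((-7, 15), (20, 5)) = 28.7924
d((-7, 15), (11, 18)) = 18.2483
d((-19, 7), (20, 5)) = 39.0512
d((-19, 7), (11, 18)) = 31.9531
d((20, 5), (11, 18)) = 15.8114

Closest pair: (-7, 15) and (-19, 7) with distance 14.4222

The closest pair is (-7, 15) and (-19, 7) with Euclidean distance 14.4222. For 5 points, brute-force pairwise comparison is shown above. For large n, the divide-and-conquer algorithm (sort by x, recurse on halves, check the dividing strip) achieves O(n log n).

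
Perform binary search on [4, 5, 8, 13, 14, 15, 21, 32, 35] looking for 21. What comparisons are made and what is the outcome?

Binary search for 21 in [4, 5, 8, 13, 14, 15, 21, 32, 35]:

lo=0, hi=8, mid=4, arr[mid]=14 -> 14 < 21, search right half
lo=5, hi=8, mid=6, arr[mid]=21 -> Found target at index 6!

Binary search finds 21 at index 6 after 2 comparisons. The search repeatedly halves the search space by comparing with the middle element.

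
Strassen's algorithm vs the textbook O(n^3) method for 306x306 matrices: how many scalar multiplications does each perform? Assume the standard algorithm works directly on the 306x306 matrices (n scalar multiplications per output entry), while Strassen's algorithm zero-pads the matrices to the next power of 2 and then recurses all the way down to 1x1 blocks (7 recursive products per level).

Matrix multiplication for 306x306 matrices:

Strassen's algorithm requires power-of-2 dimensions. Pad 306x306 to 512x512 (next power of 2).

Standard algorithm: 306^3 = 28652616 multiplications
Strassen's algorithm: 7^(log2(512)) = 7^9 = 40353607 multiplications
Difference: 28652616 - 40353607 = -11700991 (Strassen uses MORE here due to padding overhead — for small or just-over-power-of-2 n, padding can outweigh the per-level savings)

Standard: 28652616 multiplications (306^3). Strassen: 40353607 multiplications (7^9, after padding to 512x512). Strassen reduces 8 recursive multiplications to 7 at each level.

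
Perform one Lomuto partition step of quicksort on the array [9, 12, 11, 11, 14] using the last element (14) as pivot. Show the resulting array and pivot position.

Lomuto partition with pivot = 14:

Initial array: [9, 12, 11, 11, 14]

arr[0]=9 <= 14: swap with position 0, array becomes [9, 12, 11, 11, 14]
arr[1]=12 <= 14: swap with position 1, array becomes [9, 12, 11, 11, 14]
arr[2]=11 <= 14: swap with position 2, array becomes [9, 12, 11, 11, 14]
arr[3]=11 <= 14: swap with position 3, array becomes [9, 12, 11, 11, 14]

Place pivot at position 4: [9, 12, 11, 11, 14]
Pivot position: 4

After partitioning with pivot 14, the array becomes [9, 12, 11, 11, 14]. The pivot is placed at index 4. All elements to the left of the pivot are <= 14, and all elements to the right are > 14.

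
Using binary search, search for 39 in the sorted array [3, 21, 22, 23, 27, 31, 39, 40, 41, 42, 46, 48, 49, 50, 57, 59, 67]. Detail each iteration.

Binary search for 39 in [3, 21, 22, 23, 27, 31, 39, 40, 41, 42, 46, 48, 49, 50, 57, 59, 67]:

lo=0, hi=16, mid=8, arr[mid]=41 -> 41 > 39, search left half
lo=0, hi=7, mid=3, arr[mid]=23 -> 23 < 39, search right half
lo=4, hi=7, mid=5, arr[mid]=31 -> 31 < 39, search right half
lo=6, hi=7, mid=6, arr[mid]=39 -> Found target at index 6!

Binary search finds 39 at index 6 after 4 comparisons. The search repeatedly halves the search space by comparing with the middle element.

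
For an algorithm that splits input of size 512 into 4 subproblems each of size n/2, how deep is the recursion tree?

For divide and conquer with division factor 2:

Problem sizes at each level:
Level 0: 512
Level 1: 256
Level 2: 128
Level 3: 64
Level 4: 32
Level 5: 16
Level 6: 8
Level 7: 4
Level 8: 2
Level 9: 1

The root is level 0 and the size-1 base case is level 9 (the tree spans levels 0 through 9, i.e. 10 levels counting the root), so the depth is the number of divisions: log_2(512) = 9

The recursion tree depth is log_2(512) = 9. At each level, the problem size is divided by 2, so it takes 9 divisions to reduce to a base case of size 1. The algorithm makes 4 recursive calls at each level.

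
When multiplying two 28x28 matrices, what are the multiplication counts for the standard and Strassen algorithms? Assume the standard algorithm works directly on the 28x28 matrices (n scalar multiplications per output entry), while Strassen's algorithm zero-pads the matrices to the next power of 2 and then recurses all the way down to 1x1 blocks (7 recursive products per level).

Matrix multiplication for 28x28 matrices:

Strassen's algorithm requires power-of-2 dimensions. Pad 28x28 to 32x32 (next power of 2).

Standard algorithm: 28^3 = 21952 multiplications
Strassen's algorithm: 7^(log2(32)) = 7^5 = 16807 multiplications
Savings: 21952 - 16807 = 5145 multiplications

Standard: 21952 multiplications (28^3). Strassen: 16807 multiplications (7^5, after padding to 32x32). Strassen reduces 8 recursive multiplications to 7 at each level.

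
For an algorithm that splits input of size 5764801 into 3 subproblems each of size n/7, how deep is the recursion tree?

For divide and conquer with division factor 7:

Problem sizes at each level:
Level 0: 5764801
Level 1: 823543
Level 2: 117649
Level 3: 16807
Level 4: 2401
Level 5: 343
Level 6: 49
Level 7: 7
Level 8: 1

The root is level 0 and the size-1 base case is level 8 (the tree spans levels 0 through 8, i.e. 9 levels counting the root), so the depth is the number of divisions: log_7(5764801) = 8

The recursion tree depth is log_7(5764801) = 8. At each level, the problem size is divided by 7, so it takes 8 divisions to reduce to a base case of size 1. The algorithm makes 3 recursive calls at each level.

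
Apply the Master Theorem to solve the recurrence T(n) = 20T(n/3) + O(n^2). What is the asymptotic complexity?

Master Theorem for T(n) = 20T(n/3) + O(n^2):

a = 20, b = 3, c = 2
log_b(a) = log_3(20) = 2.7268

Case 1: c = 2 < log_3(20) = 2.7268
T(n) = O(n^(log_3 20))

For T(n) = 20T(n/3) + O(n^2): log_3(20) = 2.7268. This is Case 1 of the Master Theorem (c < log_b(a), work dominated by leaves), giving O(n^(log_3 20)).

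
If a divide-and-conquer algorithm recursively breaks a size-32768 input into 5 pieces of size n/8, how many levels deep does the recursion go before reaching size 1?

For divide and conquer with division factor 8:

Problem sizes at each level:
Level 0: 32768
Level 1: 4096
Level 2: 512
Level 3: 64
Level 4: 8
Level 5: 1

The root is level 0 and the size-1 base case is level 5 (the tree spans levels 0 through 5, i.e. 6 levels counting the root), so the depth is the number of divisions: log_8(32768) = 5

The recursion tree depth is log_8(32768) = 5. At each level, the problem size is divided by 8, so it takes 5 divisions to reduce to a base case of size 1. The algorithm makes 5 recursive calls at each level.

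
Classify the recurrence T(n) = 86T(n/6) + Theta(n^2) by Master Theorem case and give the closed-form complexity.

Master Theorem for T(n) = 86T(n/6) + O(n^2):

a = 86, b = 6, c = 2
log_b(a) = log_6(86) = 2.4860

Case 1: c = 2 < log_6(86) = 2.4860
T(n) = O(n^(log_6 86))

For T(n) = 86T(n/6) + O(n^2): log_6(86) = 2.4860. This is Case 1 of the Master Theorem (c < log_b(a), work dominated by leaves), giving O(n^(log_6 86)).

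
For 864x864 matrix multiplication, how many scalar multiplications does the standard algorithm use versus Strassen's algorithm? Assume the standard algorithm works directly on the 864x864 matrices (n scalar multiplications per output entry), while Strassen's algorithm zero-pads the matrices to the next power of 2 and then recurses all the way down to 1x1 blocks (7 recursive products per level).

Matrix multiplication for 864x864 matrices:

Strassen's algorithm requires power-of-2 dimensions. Pad 864x864 to 1024x1024 (next power of 2).

Standard algorithm: 864^3 = 644972544 multiplications
Strassen's algorithm: 7^(log2(1024)) = 7^10 = 282475249 multiplications
Savings: 644972544 - 282475249 = 362497295 multiplications

Standard: 644972544 multiplications (864^3). Strassen: 282475249 multiplications (7^10, after padding to 1024x1024). Strassen reduces 8 recursive multiplications to 7 at each level.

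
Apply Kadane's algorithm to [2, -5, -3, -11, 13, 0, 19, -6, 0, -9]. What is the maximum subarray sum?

Using Kadane's algorithm on [2, -5, -3, -11, 13, 0, 19, -6, 0, -9]:

Scanning through the array:
Position 1 (value -5): max_ending_here = -3, max_so_far = 2
Position 2 (value -3): max_ending_here = -3, max_so_far = 2
Position 3 (value -11): max_ending_here = -11, max_so_far = 2
Position 4 (value 13): max_ending_here = 13, max_so_far = 13
Position 5 (value 0): max_ending_here = 13, max_so_far = 13
Position 6 (value 19): max_ending_here = 32, max_so_far = 32
Position 7 (value -6): max_ending_here = 26, max_so_far = 32
Position 8 (value 0): max_ending_here = 26, max_so_far = 32
Position 9 (value -9): max_ending_here = 17, max_so_far = 32

Maximum subarray: [13, 0, 19]
Maximum sum: 32

The maximum subarray is [13, 0, 19] with sum 32. This subarray runs from index 4 to index 6.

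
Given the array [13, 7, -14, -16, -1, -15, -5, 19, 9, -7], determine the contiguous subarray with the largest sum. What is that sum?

Using Kadane's algorithm on [13, 7, -14, -16, -1, -15, -5, 19, 9, -7]:

Scanning through the array:
Position 1 (value 7): max_ending_here = 20, max_so_far = 20
Position 2 (value -14): max_ending_here = 6, max_so_far = 20
Position 3 (value -16): max_ending_here = -10, max_so_far = 20
Position 4 (value -1): max_ending_here = -1, max_so_far = 20
Position 5 (value -15): max_ending_here = -15, max_so_far = 20
Position 6 (value -5): max_ending_here = -5, max_so_far = 20
Position 7 (value 19): max_ending_here = 19, max_so_far = 20
Position 8 (value 9): max_ending_here = 28, max_so_far = 28
Position 9 (value -7): max_ending_here = 21, max_so_far = 28

Maximum subarray: [19, 9]
Maximum sum: 28

The maximum subarray is [19, 9] with sum 28. This subarray runs from index 7 to index 8.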